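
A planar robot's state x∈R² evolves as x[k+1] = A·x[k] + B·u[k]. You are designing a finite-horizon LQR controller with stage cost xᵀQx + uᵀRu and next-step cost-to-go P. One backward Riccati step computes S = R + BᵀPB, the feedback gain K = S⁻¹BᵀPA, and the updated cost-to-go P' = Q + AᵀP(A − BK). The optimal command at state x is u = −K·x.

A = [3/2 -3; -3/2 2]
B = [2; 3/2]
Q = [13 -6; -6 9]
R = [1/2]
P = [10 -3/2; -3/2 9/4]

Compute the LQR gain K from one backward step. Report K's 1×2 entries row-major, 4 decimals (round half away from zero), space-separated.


BᵀP = [17.7500 0.3750]
S = R + BᵀPB = [1/2] + [36.0625] = [36.5625]
BᵀPA = [26.0625 -52.5000]
K = S⁻¹·BᵀPA = [0.7128 -1.4359]
A−BK = [0.0744 -0.1282; -2.5692 4.1538]
AᵀP(A−BK) = [15.7346 -25.5769; -25.5769 41.6154]
P' = Q + AᵀP(A−BK) = [28.7346 -31.5769; -31.5769 50.6154]
tr(P') = 79.3500

0.7128 -1.4359


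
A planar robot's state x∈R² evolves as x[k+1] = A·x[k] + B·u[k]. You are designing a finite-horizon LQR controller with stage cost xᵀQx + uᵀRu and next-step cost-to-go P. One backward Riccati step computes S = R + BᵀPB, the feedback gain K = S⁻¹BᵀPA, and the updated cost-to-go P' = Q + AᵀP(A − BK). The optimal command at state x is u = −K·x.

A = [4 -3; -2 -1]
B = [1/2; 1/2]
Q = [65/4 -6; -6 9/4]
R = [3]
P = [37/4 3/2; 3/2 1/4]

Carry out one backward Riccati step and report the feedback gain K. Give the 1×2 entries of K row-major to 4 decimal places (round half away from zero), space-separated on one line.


3.2245 -2.7755

BᵀP = [5.3750 0.8750]
S = R + BᵀPB = [3] + [3.1250] = [6.1250]
BᵀPA = [19.7500 -17.0000]
K = S⁻¹·BᵀPA = [3.2245 -2.7755]
A−BK = [2.3878 -1.6122; -3.6122 0.3878]
AᵀP(A−BK) = [61.3163 -52.6837; -52.6837 45.3163]
P' = Q + AᵀP(A−BK) = [77.5663 -58.6837; -58.6837 47.5663]
tr(P') = 125.1327


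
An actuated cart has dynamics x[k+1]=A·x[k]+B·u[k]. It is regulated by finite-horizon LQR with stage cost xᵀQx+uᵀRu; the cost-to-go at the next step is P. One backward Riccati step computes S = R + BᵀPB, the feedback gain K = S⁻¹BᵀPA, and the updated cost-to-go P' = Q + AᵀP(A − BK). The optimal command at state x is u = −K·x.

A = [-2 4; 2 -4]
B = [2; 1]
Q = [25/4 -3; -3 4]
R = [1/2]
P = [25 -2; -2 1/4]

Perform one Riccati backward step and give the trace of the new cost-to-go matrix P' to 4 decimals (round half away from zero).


17.7702

BᵀP = [48.0000 -3.7500]
S = R + BᵀPB = [1/2] + [92.2500] = [92.7500]
BᵀPA = [-103.5000 207.0000]
K = S⁻¹·BᵀPA = [-1.1159 2.2318]
A−BK = [0.2318 -0.4636; 3.1159 -6.2318]
AᵀP(A−BK) = [1.5040 -3.0081; -3.0081 6.0162]
P' = Q + AᵀP(A−BK) = [7.7540 -6.0081; -6.0081 10.0162]
tr(P') = 17.7702


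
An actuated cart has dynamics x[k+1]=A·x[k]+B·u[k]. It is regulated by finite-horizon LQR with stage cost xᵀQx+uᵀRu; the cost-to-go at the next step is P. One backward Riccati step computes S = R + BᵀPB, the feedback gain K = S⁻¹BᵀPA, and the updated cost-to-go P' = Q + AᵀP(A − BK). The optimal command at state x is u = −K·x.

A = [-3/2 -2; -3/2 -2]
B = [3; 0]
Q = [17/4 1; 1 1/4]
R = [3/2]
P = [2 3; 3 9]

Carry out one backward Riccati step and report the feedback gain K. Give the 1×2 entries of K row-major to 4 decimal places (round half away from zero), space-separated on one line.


BᵀP = [6.0000 9.0000]
S = R + BᵀPB = [3/2] + [18.0000] = [19.5000]
BᵀPA = [-22.5000 -30.0000]
K = S⁻¹·BᵀPA = [-1.1538 -1.5385]
A−BK = [1.9615 2.6154; -1.5000 -2.0000]
AᵀP(A−BK) = [12.2885 16.3846; 16.3846 21.8462]
P' = Q + AᵀP(A−BK) = [16.5385 17.3846; 17.3846 22.0962]
tr(P') = 38.6346

-1.1538 -1.5385


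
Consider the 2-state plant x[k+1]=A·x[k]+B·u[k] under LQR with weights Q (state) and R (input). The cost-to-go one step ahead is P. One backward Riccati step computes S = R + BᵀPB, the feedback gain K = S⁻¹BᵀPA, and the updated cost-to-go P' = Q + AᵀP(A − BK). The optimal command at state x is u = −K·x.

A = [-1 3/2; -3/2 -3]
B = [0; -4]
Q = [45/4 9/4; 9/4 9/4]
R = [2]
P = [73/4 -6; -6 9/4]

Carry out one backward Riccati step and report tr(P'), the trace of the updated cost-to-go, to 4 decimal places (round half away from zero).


26.7763

BᵀP = [24.0000 -9.0000]
S = R + BᵀPB = [2] + [36.0000] = [38.0000]
BᵀPA = [-10.5000 63.0000]
K = S⁻¹·BᵀPA = [-0.2763 1.6579]
A−BK = [-1.0000 1.5000; -2.6053 3.6316]
AᵀP(A−BK) = [2.4112 -4.3421; -4.3421 10.8651]
P' = Q + AᵀP(A−BK) = [13.6612 -2.0921; -2.0921 13.1151]
tr(P') = 26.7763


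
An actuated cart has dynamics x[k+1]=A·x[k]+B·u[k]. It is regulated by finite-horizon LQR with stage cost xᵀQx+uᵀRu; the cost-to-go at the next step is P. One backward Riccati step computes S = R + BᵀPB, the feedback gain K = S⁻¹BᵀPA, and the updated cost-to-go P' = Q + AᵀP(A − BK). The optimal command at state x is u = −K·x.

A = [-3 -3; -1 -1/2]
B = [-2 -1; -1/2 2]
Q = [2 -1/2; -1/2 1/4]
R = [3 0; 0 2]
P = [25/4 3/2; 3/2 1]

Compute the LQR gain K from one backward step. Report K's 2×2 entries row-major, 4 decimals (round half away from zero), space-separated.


BᵀP = [-13.2500 -3.5000; -3.2500 0.5000]
S = R + BᵀPB = [3 0; 0 2] + [28.2500 6.2500; 6.2500 4.2500] = [31.2500 6.2500; 6.2500 6.2500]
BᵀPA = [43.2500 41.5000; 9.2500 9.5000]
K = S⁻¹·BᵀPA = [1.3600 1.2800; 0.1200 0.2400]
A−BK = [-0.1600 -0.2000; -0.5600 -0.3400]
AᵀP(A−BK) = [6.3200 5.9200; 5.9200 5.6000]
P' = Q + AᵀP(A−BK) = [8.3200 5.4200; 5.4200 5.8500]
tr(P') = 14.1700

1.3600 1.2800 0.1200 0.2400


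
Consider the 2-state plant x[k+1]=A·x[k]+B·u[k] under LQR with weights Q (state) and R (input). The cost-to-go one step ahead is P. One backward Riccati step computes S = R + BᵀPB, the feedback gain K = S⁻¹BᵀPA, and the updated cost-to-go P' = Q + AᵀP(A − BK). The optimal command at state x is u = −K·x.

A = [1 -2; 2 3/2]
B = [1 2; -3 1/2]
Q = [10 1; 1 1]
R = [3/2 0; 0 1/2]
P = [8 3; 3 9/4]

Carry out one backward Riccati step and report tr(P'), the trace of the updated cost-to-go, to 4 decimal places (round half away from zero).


12.3989

BᵀP = [-1.0000 -3.7500; 17.5000 7.1250]
S = R + BᵀPB = [3/2 0; 0 1/2] + [10.2500 -3.8750; -3.8750 38.5625] = [11.7500 -3.8750; -3.8750 39.0625]
BᵀPA = [-8.5000 -3.6250; 31.7500 -24.3125]
K = S⁻¹·BᵀPA = [-0.4708 -0.5311; 0.7661 -0.6751]
A−BK = [-0.0614 -0.1187; 0.2047 0.2441]
AᵀP(A−BK) = [0.6749 0.1694; 0.1694 0.7240]
P' = Q + AᵀP(A−BK) = [10.6749 1.1694; 1.1694 1.7240]
tr(P') = 12.3989


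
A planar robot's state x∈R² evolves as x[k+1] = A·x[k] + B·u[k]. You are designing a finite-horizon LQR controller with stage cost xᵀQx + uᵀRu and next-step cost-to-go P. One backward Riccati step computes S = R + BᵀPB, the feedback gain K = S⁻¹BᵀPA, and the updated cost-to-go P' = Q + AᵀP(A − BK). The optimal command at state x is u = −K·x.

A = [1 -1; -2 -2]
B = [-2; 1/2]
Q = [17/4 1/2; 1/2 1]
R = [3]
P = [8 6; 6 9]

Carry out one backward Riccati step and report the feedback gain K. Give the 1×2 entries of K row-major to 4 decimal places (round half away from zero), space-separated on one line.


BᵀP = [-13.0000 -7.5000]
S = R + BᵀPB = [3] + [22.2500] = [25.2500]
BᵀPA = [2.0000 28.0000]
K = S⁻¹·BᵀPA = [0.0792 1.1089]
A−BK = [1.1584 1.2178; -2.0396 -2.5545]
AᵀP(A−BK) = [19.8416 25.7822; 25.7822 36.9505]
P' = Q + AᵀP(A−BK) = [24.0916 26.2822; 26.2822 37.9505]
tr(P') = 62.0421

0.0792 1.1089


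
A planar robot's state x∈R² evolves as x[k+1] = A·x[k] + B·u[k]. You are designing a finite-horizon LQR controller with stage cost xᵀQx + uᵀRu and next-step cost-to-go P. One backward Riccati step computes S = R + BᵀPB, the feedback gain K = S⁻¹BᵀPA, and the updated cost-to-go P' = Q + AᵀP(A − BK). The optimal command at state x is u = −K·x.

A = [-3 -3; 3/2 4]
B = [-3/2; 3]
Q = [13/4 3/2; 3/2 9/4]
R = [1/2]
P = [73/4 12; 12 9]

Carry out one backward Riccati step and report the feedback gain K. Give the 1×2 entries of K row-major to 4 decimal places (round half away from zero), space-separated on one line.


-0.8498 0.6953

BᵀP = [8.6250 9.0000]
S = R + BᵀPB = [1/2] + [14.0625] = [14.5625]
BᵀPA = [-12.3750 10.1250]
K = S⁻¹·BᵀPA = [-0.8498 0.6953]
A−BK = [-4.2747 -1.9571; 4.0494 1.9142]
AᵀP(A−BK) = [65.9839 28.8541; 28.8541 13.2103]
P' = Q + AᵀP(A−BK) = [69.2339 30.3541; 30.3541 15.4603]
tr(P') = 84.6942


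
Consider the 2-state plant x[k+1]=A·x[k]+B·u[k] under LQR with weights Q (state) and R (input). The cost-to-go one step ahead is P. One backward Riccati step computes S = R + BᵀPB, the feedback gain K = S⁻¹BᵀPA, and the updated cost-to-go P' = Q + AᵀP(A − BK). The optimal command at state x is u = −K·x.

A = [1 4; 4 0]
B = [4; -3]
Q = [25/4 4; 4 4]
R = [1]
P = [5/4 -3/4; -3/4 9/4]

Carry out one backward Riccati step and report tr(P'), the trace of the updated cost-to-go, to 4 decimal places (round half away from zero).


BᵀP = [7.2500 -9.7500]
S = R + BᵀPB = [1] + [58.2500] = [59.2500]
BᵀPA = [-31.7500 29.0000]
K = S⁻¹·BᵀPA = [-0.5359 0.4895]
A−BK = [3.1435 2.0422; 2.3924 1.4684]
AᵀP(A−BK) = [14.2363 8.5401; 8.5401 5.8059]
P' = Q + AᵀP(A−BK) = [20.4863 12.5401; 12.5401 9.8059]
tr(P') = 30.2922

30.2922


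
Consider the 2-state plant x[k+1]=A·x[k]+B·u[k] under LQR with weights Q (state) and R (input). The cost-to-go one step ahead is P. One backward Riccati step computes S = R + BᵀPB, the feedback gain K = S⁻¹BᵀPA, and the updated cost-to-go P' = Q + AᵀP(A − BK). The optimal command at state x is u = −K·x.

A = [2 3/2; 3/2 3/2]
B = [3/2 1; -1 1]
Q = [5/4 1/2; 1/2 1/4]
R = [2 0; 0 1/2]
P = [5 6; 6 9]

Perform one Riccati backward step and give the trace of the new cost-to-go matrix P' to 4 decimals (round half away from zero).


4.0713

BᵀP = [1.5000 0.0000; 11.0000 15.0000]
S = R + BᵀPB = [2 0; 0 1/2] + [2.2500 1.5000; 1.5000 26.0000] = [4.2500 1.5000; 1.5000 26.5000]
BᵀPA = [3.0000 2.2500; 44.5000 39.0000]
K = S⁻¹·BᵀPA = [0.1155 0.0102; 1.6727 1.4711]
A−BK = [0.1540 0.0136; -0.0572 0.0391]
AᵀP(A−BK) = [1.4680 1.2545; 1.2545 1.1033]
P' = Q + AᵀP(A−BK) = [2.7180 1.7545; 1.7545 1.3533]
tr(P') = 4.0713


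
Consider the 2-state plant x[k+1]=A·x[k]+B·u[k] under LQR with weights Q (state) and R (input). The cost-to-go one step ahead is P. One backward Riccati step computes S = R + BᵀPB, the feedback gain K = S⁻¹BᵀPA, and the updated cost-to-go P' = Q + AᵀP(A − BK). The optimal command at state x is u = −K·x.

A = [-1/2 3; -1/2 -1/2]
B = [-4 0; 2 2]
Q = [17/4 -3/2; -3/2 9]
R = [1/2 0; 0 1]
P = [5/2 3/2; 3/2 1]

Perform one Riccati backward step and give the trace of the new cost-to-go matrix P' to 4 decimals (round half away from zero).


13.7906

BᵀP = [-7.0000 -4.0000; 3.0000 2.0000]
S = R + BᵀPB = [1/2 0; 0 1] + [20.0000 -8.0000; -8.0000 4.0000] = [20.5000 -8.0000; -8.0000 5.0000]
BᵀPA = [5.5000 -19.0000; -2.5000 8.0000]
K = S⁻¹·BᵀPA = [0.1948 -0.8052; -0.1883 0.3117]
A−BK = [0.2792 -0.2208; -0.5130 0.4870]
AᵀP(A−BK) = [0.0828 -0.1672; -0.1672 0.4578]
P' = Q + AᵀP(A−BK) = [4.3328 -1.6672; -1.6672 9.4578]
tr(P') = 13.7906


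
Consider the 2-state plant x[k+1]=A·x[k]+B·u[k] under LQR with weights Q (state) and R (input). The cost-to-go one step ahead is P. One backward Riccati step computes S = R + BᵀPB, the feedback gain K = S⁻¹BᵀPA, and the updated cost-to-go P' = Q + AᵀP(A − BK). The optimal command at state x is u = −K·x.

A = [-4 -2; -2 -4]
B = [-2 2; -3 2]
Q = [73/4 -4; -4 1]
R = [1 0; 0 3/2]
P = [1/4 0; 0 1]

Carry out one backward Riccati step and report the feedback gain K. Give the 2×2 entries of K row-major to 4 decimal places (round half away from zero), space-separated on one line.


0.4444 0.9556 -0.4444 -0.3556

BᵀP = [-0.5000 -3.0000; 0.5000 2.0000]
S = R + BᵀPB = [1 0; 0 3/2] + [10.0000 -7.0000; -7.0000 5.0000] = [11.0000 -7.0000; -7.0000 6.5000]
BᵀPA = [8.0000 13.0000; -6.0000 -9.0000]
K = S⁻¹·BᵀPA = [0.4444 0.9556; -0.4444 -0.3556]
A−BK = [-2.2222 0.6222; 0.2222 -0.4222]
AᵀP(A−BK) = [1.7778 0.2222; 0.2222 1.3778]
P' = Q + AᵀP(A−BK) = [20.0278 -3.7778; -3.7778 2.3778]
tr(P') = 22.4056


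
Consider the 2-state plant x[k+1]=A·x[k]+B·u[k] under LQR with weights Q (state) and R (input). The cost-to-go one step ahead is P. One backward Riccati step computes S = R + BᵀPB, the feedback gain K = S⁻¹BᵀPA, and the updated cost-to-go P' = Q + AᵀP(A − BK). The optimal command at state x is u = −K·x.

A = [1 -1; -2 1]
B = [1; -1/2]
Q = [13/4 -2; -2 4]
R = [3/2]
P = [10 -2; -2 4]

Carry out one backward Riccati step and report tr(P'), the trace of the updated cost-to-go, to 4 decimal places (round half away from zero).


BᵀP = [11.0000 -4.0000]
S = R + BᵀPB = [3/2] + [13.0000] = [14.5000]
BᵀPA = [19.0000 -15.0000]
K = S⁻¹·BᵀPA = [1.3103 -1.0345]
A−BK = [-0.3103 0.0345; -1.3448 0.4828]
AᵀP(A−BK) = [9.1034 -4.3448; -4.3448 2.4828]
P' = Q + AᵀP(A−BK) = [12.3534 -6.3448; -6.3448 6.4828]
tr(P') = 18.8362

18.8362


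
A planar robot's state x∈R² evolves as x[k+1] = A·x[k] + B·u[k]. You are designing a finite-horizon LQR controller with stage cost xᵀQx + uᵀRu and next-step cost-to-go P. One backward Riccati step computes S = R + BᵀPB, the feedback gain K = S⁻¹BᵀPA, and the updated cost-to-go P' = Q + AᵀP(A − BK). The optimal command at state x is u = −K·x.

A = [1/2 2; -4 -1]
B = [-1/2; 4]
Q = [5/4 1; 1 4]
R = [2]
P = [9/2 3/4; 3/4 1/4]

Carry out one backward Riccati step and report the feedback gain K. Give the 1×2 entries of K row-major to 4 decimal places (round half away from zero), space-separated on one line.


-0.5152 0.2121

BᵀP = [0.7500 0.6250]
S = R + BᵀPB = [2] + [2.1250] = [4.1250]
BᵀPA = [-2.1250 0.8750]
K = S⁻¹·BᵀPA = [-0.5152 0.2121]
A−BK = [0.2424 2.1061; -1.9394 -1.8485]
AᵀP(A−BK) = [1.0303 -0.4242; -0.4242 15.0644]
P' = Q + AᵀP(A−BK) = [2.2803 0.5758; 0.5758 19.0644]
tr(P') = 21.3447


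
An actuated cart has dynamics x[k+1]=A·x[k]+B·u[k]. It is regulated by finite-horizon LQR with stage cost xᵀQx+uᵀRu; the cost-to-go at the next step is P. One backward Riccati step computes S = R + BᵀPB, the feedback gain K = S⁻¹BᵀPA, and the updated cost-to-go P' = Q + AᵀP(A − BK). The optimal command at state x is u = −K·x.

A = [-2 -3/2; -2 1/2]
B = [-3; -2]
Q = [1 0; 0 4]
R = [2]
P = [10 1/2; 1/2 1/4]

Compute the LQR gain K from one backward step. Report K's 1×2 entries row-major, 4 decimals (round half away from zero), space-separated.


BᵀP = [-31.0000 -2.0000]
S = R + BᵀPB = [2] + [97.0000] = [99.0000]
BᵀPA = [66.0000 45.5000]
K = S⁻¹·BᵀPA = [0.6667 0.4596]
A−BK = [0.0000 -0.1212; -0.6667 1.4192]
AᵀP(A−BK) = [1.0000 0.4167; 0.4167 0.9009]
P' = Q + AᵀP(A−BK) = [2.0000 0.4167; 0.4167 4.9009]
tr(P') = 6.9009

0.6667 0.4596


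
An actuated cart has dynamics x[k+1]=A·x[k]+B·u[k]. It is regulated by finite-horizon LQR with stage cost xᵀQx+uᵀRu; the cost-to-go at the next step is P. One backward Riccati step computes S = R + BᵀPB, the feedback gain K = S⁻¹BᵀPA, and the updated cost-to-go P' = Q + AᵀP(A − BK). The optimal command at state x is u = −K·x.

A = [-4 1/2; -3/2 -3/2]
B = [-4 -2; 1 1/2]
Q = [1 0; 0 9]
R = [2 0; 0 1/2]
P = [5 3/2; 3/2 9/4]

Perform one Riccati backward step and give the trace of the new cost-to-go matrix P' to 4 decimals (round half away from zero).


27.9561

BᵀP = [-18.5000 -3.7500; -9.2500 -1.8750]
S = R + BᵀPB = [2 0; 0 1/2] + [70.2500 35.1250; 35.1250 17.5625] = [72.2500 35.1250; 35.1250 18.0625]
BᵀPA = [79.6250 -3.6250; 39.8125 -1.8125]
K = S⁻¹·BᵀPA = [0.5588 -0.0254; 1.1175 -0.0509]
A−BK = [0.4702 0.2965; -2.6175 -1.4491]
AᵀP(A−BK) = [14.0781 6.9886; 6.9886 3.8781]
P' = Q + AᵀP(A−BK) = [15.0781 6.9886; 6.9886 12.8781]
tr(P') = 27.9561


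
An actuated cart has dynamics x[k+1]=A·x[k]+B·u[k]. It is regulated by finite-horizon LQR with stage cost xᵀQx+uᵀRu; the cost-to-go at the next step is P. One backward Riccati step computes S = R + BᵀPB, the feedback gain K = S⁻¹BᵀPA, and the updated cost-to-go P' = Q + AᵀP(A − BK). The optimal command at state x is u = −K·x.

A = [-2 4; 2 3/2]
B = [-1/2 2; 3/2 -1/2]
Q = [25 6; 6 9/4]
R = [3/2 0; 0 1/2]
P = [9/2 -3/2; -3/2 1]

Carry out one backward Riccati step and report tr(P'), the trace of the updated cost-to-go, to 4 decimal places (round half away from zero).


31.7911

BᵀP = [-4.5000 2.2500; 9.7500 -3.5000]
S = R + BᵀPB = [3/2 0; 0 1/2] + [5.6250 -10.1250; -10.1250 21.2500] = [7.1250 -10.1250; -10.1250 21.7500]
BᵀPA = [13.5000 -14.6250; -26.5000 33.7500]
K = S⁻¹·BᵀPA = [0.4826 0.4504; -0.9937 1.7614]
A−BK = [0.2288 0.7024; 0.7793 1.7051]
AᵀP(A−BK) = [1.1510 0.0965; 0.0965 3.3901]
P' = Q + AᵀP(A−BK) = [26.1510 6.0965; 6.0965 5.6401]
tr(P') = 31.7911


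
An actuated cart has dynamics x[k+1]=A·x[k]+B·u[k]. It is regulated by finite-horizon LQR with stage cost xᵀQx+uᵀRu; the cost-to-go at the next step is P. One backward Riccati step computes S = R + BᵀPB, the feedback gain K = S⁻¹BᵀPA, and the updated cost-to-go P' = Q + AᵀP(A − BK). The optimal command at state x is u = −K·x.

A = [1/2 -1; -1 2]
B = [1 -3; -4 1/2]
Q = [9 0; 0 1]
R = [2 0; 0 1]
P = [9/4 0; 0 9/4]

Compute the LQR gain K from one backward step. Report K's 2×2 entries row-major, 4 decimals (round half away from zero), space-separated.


BᵀP = [2.2500 -9.0000; -6.7500 1.1250]
S = R + BᵀPB = [2 0; 0 1] + [38.2500 -11.2500; -11.2500 20.8125] = [40.2500 -11.2500; -11.2500 21.8125]
BᵀPA = [10.1250 -20.2500; -4.5000 9.0000]
K = S⁻¹·BᵀPA = [0.2265 -0.4531; -0.0895 0.1789]
A−BK = [0.0051 -0.0101; -0.0491 0.0982]
AᵀP(A−BK) = [0.1161 -0.2323; -0.2323 0.4645]
P' = Q + AᵀP(A−BK) = [9.1161 -0.2323; -0.2323 1.4645]
tr(P') = 10.5806

0.2265 -0.4531 -0.0895 0.1789


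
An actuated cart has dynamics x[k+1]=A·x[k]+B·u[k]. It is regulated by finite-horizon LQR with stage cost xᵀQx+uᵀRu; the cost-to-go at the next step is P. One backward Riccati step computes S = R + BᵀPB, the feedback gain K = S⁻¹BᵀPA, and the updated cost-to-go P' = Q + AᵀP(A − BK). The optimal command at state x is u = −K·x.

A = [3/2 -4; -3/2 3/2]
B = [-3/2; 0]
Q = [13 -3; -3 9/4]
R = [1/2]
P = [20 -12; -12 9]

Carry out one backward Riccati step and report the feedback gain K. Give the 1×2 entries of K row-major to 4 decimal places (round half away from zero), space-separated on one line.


BᵀP = [-30.0000 18.0000]
S = R + BᵀPB = [1/2] + [45.0000] = [45.5000]
BᵀPA = [-72.0000 147.0000]
K = S⁻¹·BᵀPA = [-1.5824 3.2308]
A−BK = [-0.8736 0.8462; -1.5000 1.5000]
AᵀP(A−BK) = [5.3159 -6.6346; -6.6346 9.3269]
P' = Q + AᵀP(A−BK) = [18.3159 -9.6346; -9.6346 11.5769]
tr(P') = 29.8929

-1.5824 3.2308


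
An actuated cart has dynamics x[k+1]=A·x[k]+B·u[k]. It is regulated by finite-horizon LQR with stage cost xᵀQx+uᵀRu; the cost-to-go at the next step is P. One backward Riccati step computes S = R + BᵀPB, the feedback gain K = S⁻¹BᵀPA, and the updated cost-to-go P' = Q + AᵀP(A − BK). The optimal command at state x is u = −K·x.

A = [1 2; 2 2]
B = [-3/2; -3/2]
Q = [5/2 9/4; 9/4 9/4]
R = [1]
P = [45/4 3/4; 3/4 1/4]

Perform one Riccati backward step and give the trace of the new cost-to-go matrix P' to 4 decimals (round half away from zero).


7.1405

BᵀP = [-18.0000 -1.5000]
S = R + BᵀPB = [1] + [29.2500] = [30.2500]
BᵀPA = [-21.0000 -39.0000]
K = S⁻¹·BᵀPA = [-0.6942 -1.2893]
A−BK = [-0.0413 0.0661; 0.9587 0.0661]
AᵀP(A−BK) = [0.6715 0.9256; 0.9256 1.7190]
P' = Q + AᵀP(A−BK) = [3.1715 3.1756; 3.1756 3.9690]
tr(P') = 7.1405


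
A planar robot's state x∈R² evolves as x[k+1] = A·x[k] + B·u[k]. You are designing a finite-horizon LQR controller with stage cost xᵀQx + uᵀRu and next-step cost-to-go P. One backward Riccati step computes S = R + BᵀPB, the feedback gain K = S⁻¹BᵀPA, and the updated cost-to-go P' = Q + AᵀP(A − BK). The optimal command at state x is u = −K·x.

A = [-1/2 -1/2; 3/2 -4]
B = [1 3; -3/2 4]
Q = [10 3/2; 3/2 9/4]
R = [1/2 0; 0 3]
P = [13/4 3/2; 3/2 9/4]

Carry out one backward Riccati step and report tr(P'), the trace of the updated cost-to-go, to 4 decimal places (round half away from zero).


14.0690

BᵀP = [1.0000 -1.8750; 15.7500 13.5000]
S = R + BᵀPB = [1/2 0; 0 3] + [3.8125 -4.5000; -4.5000 101.2500] = [4.3125 -4.5000; -4.5000 104.2500]
BᵀPA = [-3.3125 7.0000; 12.3750 -61.8750]
K = S⁻¹·BᵀPA = [-0.6746 1.0512; 0.0896 -0.5481]
A−BK = [-0.0941 0.0932; 0.1297 -0.2306]
AᵀP(A−BK) = [0.2817 -0.5470; -0.5470 1.5373]
P' = Q + AᵀP(A−BK) = [10.2817 0.9530; 0.9530 3.7873]
tr(P') = 14.0690


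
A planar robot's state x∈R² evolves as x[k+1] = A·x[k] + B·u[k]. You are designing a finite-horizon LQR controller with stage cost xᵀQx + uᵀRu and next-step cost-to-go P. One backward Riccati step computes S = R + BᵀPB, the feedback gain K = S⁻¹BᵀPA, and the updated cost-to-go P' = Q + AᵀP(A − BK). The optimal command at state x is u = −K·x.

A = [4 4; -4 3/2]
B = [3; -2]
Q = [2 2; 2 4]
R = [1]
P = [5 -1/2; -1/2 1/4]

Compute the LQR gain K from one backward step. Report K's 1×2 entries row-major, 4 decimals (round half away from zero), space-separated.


1.3585 1.1509

BᵀP = [16.0000 -2.0000]
S = R + BᵀPB = [1] + [52.0000] = [53.0000]
BᵀPA = [72.0000 61.0000]
K = S⁻¹·BᵀPA = [1.3585 1.1509]
A−BK = [-0.0755 0.5472; -1.2830 3.8019]
AᵀP(A−BK) = [2.1887 0.6321; 0.6321 4.3550]
P' = Q + AᵀP(A−BK) = [4.1887 2.6321; 2.6321 8.3550]
tr(P') = 12.5436


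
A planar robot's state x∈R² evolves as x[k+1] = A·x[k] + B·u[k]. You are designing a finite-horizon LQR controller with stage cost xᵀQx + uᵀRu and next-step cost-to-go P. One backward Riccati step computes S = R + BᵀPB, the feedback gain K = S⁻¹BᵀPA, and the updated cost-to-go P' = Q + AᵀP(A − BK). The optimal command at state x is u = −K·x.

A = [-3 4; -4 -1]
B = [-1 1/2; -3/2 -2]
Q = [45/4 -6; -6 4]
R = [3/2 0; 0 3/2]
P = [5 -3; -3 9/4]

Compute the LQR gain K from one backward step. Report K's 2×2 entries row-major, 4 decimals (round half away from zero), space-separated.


1.1938 -1.0798 -0.1181 2.2839

BᵀP = [-0.5000 -0.3750; 8.5000 -6.0000]
S = R + BᵀPB = [3/2 0; 0 3/2] + [1.0625 0.5000; 0.5000 16.2500] = [2.5625 0.5000; 0.5000 17.7500]
BᵀPA = [3.0000 -1.6250; -1.5000 40.0000]
K = S⁻¹·BᵀPA = [1.1938 -1.0798; -0.1181 2.2839]
A−BK = [-1.7472 1.7782; -2.4456 1.9482]
AᵀP(A−BK) = [5.2415 -5.3347; -5.3347 13.1378]
P' = Q + AᵀP(A−BK) = [16.4915 -11.3347; -11.3347 17.1378]
tr(P') = 33.6293


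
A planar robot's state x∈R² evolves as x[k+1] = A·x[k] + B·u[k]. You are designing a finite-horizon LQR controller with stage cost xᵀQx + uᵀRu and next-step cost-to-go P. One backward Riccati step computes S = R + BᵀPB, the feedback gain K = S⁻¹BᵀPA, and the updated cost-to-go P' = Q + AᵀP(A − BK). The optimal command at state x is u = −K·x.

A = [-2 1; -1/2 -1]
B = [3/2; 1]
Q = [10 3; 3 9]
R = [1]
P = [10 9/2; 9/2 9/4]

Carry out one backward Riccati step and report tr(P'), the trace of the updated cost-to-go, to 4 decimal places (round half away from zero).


20.7934

BᵀP = [19.5000 9.0000]
S = R + BᵀPB = [1] + [38.2500] = [39.2500]
BᵀPA = [-43.5000 10.5000]
K = S⁻¹·BᵀPA = [-1.1083 0.2675]
A−BK = [-0.3376 0.5987; 0.6083 -1.2675]
AᵀP(A−BK) = [1.3523 -0.4881; -0.4881 0.4411]
P' = Q + AᵀP(A−BK) = [11.3523 2.5119; 2.5119 9.4411]
tr(P') = 20.7934


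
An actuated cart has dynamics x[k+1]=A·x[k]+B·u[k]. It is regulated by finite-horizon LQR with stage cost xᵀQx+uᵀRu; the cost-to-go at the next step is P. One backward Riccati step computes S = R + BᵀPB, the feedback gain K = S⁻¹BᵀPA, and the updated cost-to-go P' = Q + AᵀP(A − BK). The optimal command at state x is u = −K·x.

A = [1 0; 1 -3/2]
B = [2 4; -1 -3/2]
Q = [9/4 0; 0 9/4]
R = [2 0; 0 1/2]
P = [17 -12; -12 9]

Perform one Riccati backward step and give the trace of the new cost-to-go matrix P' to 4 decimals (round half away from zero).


BᵀP = [46.0000 -33.0000; 86.0000 -61.5000]
S = R + BᵀPB = [2 0; 0 1/2] + [125.0000 233.5000; 233.5000 436.2500] = [127.0000 233.5000; 233.5000 436.7500]
BᵀPA = [13.0000 49.5000; 24.5000 92.2500]
K = S⁻¹·BᵀPA = [-0.0455 0.0833; 0.0804 0.1667]
A−BK = [0.7693 -0.8333; 1.0751 -1.1667]
AᵀP(A−BK) = [0.6212 -0.6667; -0.6667 0.7500]
P' = Q + AᵀP(A−BK) = [2.8712 -0.6667; -0.6667 3.0000]
tr(P') = 5.8712

5.8712


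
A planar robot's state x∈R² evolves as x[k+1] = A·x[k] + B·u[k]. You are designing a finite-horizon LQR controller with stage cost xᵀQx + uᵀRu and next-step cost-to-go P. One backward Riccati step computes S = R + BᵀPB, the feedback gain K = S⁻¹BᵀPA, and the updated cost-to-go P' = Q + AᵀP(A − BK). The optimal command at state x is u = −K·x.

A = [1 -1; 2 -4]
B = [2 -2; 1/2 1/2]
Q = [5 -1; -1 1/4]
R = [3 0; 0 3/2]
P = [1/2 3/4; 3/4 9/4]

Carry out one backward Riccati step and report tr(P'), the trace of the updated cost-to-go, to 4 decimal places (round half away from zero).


34.0307

BᵀP = [1.3750 2.6250; -0.6250 -0.3750]
S = R + BᵀPB = [3 0; 0 3/2] + [4.0625 -1.4375; -1.4375 1.0625] = [7.0625 -1.4375; -1.4375 2.5625]
BᵀPA = [6.6250 -11.8750; -1.3750 2.1250]
K = S⁻¹·BᵀPA = [0.9357 -1.7076; -0.0117 -0.1287]
A−BK = [-0.8947 2.1579; 1.5380 -3.0819]
AᵀP(A−BK) = [6.2851 -11.8640; -11.8640 22.4956]
P' = Q + AᵀP(A−BK) = [11.2851 -12.8640; -12.8640 22.7456]
tr(P') = 34.0307


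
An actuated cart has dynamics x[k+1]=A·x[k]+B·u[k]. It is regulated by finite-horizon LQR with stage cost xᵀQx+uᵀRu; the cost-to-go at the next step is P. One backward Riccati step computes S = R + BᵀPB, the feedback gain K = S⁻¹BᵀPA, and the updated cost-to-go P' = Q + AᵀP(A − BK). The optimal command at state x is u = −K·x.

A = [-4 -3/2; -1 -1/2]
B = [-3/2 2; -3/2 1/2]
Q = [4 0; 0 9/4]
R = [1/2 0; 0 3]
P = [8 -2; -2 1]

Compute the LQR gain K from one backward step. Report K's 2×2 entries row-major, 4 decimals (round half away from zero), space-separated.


1.4865 0.5817 -0.9874 -0.3429

BᵀP = [-9.0000 1.5000; 15.0000 -3.5000]
S = R + BᵀPB = [1/2 0; 0 3] + [11.2500 -17.2500; -17.2500 28.2500] = [11.7500 -17.2500; -17.2500 31.2500]
BᵀPA = [34.5000 12.7500; -56.5000 -20.7500]
K = S⁻¹·BᵀPA = [1.4865 0.5817; -0.9874 -0.3429]
A−BK = [0.2047 0.0583; 1.7235 0.5440]
AᵀP(A−BK) = [5.9246 2.0575; 2.0575 0.7181]
P' = Q + AᵀP(A−BK) = [9.9246 2.0575; 2.0575 2.9681]
tr(P') = 12.8927


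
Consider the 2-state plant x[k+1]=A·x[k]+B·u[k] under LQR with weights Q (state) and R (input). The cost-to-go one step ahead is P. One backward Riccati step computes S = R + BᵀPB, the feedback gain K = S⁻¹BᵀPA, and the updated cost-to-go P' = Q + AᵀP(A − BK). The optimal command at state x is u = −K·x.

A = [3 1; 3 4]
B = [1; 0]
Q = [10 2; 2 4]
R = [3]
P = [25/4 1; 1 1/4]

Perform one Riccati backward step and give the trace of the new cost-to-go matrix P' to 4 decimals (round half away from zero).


BᵀP = [6.2500 1.0000]
S = R + BᵀPB = [3] + [6.2500] = [9.2500]
BᵀPA = [21.7500 10.2500]
K = S⁻¹·BᵀPA = [2.3514 1.1081]
A−BK = [0.6486 -0.1081; 3.0000 4.0000]
AᵀP(A−BK) = [25.3581 12.6486; 12.6486 6.8919]
P' = Q + AᵀP(A−BK) = [35.3581 14.6486; 14.6486 10.8919]
tr(P') = 46.2500

46.2500


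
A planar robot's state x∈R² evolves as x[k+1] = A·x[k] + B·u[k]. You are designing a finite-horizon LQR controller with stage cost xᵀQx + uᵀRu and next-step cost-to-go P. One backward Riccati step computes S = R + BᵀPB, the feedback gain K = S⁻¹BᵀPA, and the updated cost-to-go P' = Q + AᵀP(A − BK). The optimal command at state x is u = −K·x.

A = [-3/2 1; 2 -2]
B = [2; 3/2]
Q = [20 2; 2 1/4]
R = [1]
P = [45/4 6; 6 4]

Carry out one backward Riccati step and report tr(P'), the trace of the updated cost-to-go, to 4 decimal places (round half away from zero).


BᵀP = [31.5000 18.0000]
S = R + BᵀPB = [1] + [90.0000] = [91.0000]
BᵀPA = [-11.2500 -4.5000]
K = S⁻¹·BᵀPA = [-0.1236 -0.0495]
A−BK = [-1.2527 1.0989; 2.1854 -1.9258]
AᵀP(A−BK) = [3.9217 -3.4313; -3.4313 3.0275]
P' = Q + AᵀP(A−BK) = [23.9217 -1.4313; -1.4313 3.2775]
tr(P') = 27.1992

27.1992


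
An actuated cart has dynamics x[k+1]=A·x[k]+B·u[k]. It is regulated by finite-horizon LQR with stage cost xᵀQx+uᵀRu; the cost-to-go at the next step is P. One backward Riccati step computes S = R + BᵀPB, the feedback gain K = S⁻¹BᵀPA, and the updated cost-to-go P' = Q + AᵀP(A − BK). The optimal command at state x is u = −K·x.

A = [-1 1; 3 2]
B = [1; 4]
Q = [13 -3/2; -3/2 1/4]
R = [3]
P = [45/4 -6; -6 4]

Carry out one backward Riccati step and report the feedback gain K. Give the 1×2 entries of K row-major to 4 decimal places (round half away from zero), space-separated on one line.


1.4132 0.2397

BᵀP = [-12.7500 10.0000]
S = R + BᵀPB = [3] + [27.2500] = [30.2500]
BᵀPA = [42.7500 7.2500]
K = S⁻¹·BᵀPA = [1.4132 0.2397]
A−BK = [-2.4132 0.7603; -2.6529 1.0413]
AᵀP(A−BK) = [22.8347 -3.4959; -3.4959 1.5124]
P' = Q + AᵀP(A−BK) = [35.8347 -4.9959; -4.9959 1.7624]
tr(P') = 37.5971


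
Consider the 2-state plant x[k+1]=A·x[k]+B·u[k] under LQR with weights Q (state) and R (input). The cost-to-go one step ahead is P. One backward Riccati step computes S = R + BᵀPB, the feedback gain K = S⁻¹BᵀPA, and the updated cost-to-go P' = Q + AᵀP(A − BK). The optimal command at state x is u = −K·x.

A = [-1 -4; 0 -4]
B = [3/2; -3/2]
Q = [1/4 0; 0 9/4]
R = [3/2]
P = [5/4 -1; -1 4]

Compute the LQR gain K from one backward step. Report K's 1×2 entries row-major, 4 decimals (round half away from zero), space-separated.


BᵀP = [3.3750 -7.5000]
S = R + BᵀPB = [3/2] + [16.3125] = [17.8125]
BᵀPA = [-3.3750 16.5000]
K = S⁻¹·BᵀPA = [-0.1895 0.9263]
A−BK = [-0.7158 -5.3895; -0.2842 -2.6105]
AᵀP(A−BK) = [0.6105 4.1263; 4.1263 36.7158]
P' = Q + AᵀP(A−BK) = [0.8605 4.1263; 4.1263 38.9658]
tr(P') = 39.8263

-0.1895 0.9263


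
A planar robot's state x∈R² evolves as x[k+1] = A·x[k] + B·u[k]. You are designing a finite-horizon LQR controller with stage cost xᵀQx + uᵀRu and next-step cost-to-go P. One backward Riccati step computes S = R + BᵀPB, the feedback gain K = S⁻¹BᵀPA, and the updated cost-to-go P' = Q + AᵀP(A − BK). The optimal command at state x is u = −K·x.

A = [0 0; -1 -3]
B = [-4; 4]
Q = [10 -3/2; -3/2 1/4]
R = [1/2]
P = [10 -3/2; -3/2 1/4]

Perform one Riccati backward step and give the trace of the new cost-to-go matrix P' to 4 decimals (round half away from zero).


10.4441

BᵀP = [-46.0000 7.0000]
S = R + BᵀPB = [1/2] + [212.0000] = [212.5000]
BᵀPA = [-7.0000 -21.0000]
K = S⁻¹·BᵀPA = [-0.0329 -0.0988]
A−BK = [-0.1318 -0.3953; -0.8682 -2.6047]
AᵀP(A−BK) = [0.0194 0.0582; 0.0582 0.1747]
P' = Q + AᵀP(A−BK) = [10.0194 -1.4418; -1.4418 0.4247]
tr(P') = 10.4441


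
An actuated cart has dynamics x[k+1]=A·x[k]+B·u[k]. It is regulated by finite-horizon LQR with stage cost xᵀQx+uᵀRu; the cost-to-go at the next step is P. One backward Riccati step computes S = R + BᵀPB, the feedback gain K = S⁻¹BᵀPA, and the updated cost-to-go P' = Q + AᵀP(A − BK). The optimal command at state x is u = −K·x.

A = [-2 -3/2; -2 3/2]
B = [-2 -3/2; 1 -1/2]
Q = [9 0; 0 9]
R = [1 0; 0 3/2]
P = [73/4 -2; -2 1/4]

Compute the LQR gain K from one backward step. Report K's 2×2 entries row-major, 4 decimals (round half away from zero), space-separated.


0.6056 0.6085 0.3360 0.2531

BᵀP = [-38.5000 4.2500; -26.3750 2.8750]
S = R + BᵀPB = [1 0; 0 3/2] + [81.2500 55.6250; 55.6250 38.1250] = [82.2500 55.6250; 55.6250 39.6250]
BᵀPA = [68.5000 64.1250; 47.0000 43.8750]
K = S⁻¹·BᵀPA = [0.6056 0.6085; 0.3360 0.2531]
A−BK = [-0.2848 0.0966; -2.4376 1.0181]
AᵀP(A−BK) = [0.7249 0.4244; 0.4244 0.5024]
P' = Q + AᵀP(A−BK) = [9.7249 0.4244; 0.4244 9.5024]
tr(P') = 19.2273


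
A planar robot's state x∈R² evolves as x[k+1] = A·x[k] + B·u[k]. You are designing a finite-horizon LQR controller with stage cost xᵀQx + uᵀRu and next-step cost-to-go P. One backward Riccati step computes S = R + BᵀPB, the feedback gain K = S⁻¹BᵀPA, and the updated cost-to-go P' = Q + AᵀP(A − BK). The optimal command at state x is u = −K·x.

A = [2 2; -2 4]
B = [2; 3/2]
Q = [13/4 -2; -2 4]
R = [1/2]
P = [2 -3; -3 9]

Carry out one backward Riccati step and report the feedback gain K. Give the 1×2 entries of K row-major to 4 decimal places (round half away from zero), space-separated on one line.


BᵀP = [-0.5000 7.5000]
S = R + BᵀPB = [1/2] + [10.2500] = [10.7500]
BᵀPA = [-16.0000 29.0000]
K = S⁻¹·BᵀPA = [-1.4884 2.6977]
A−BK = [4.9767 -3.3953; 0.2326 -0.0465]
AᵀP(A−BK) = [44.1860 -32.8372; -32.8372 25.7674]
P' = Q + AᵀP(A−BK) = [47.4360 -34.8372; -34.8372 29.7674]
tr(P') = 77.2035

-1.4884 2.6977


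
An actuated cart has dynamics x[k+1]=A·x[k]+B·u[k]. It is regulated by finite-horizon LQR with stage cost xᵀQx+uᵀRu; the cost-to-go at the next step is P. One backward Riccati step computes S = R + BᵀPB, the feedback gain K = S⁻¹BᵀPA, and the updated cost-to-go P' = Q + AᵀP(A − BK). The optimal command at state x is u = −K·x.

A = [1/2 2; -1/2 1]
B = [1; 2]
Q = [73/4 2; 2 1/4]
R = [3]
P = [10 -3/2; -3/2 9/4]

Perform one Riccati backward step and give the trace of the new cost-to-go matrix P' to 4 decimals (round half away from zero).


40.2500

BᵀP = [7.0000 3.0000]
S = R + BᵀPB = [3] + [13.0000] = [16.0000]
BᵀPA = [2.0000 17.0000]
K = S⁻¹·BᵀPA = [0.1250 1.0625]
A−BK = [0.3750 0.9375; -0.7500 -1.1250]
AᵀP(A−BK) = [3.5625 7.5000; 7.5000 18.1875]
P' = Q + AᵀP(A−BK) = [21.8125 9.5000; 9.5000 18.4375]
tr(P') = 40.2500


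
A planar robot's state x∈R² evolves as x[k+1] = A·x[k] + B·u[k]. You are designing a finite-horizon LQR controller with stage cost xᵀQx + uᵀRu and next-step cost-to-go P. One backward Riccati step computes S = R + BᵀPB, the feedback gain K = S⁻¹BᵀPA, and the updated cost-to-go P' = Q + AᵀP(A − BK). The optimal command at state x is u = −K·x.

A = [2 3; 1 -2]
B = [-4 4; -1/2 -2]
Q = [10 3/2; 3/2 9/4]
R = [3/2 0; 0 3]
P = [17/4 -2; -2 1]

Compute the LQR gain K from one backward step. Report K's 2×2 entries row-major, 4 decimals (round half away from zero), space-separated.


-0.2553 -0.5024 0.1106 0.4048

BᵀP = [-16.0000 7.5000; 21.0000 -10.0000]
S = R + BᵀPB = [3/2 0; 0 3] + [60.2500 -79.0000; -79.0000 104.0000] = [61.7500 -79.0000; -79.0000 107.0000]
BᵀPA = [-24.5000 -63.0000; 32.0000 83.0000]
K = S⁻¹·BᵀPA = [-0.2553 -0.5024; 0.1106 0.4048]
A−BK = [0.5365 -0.6287; 1.0935 -1.4416]
AᵀP(A−BK) = [0.2068 0.2386; 0.2386 1.0029]
P' = Q + AᵀP(A−BK) = [10.2068 1.7386; 1.7386 3.2529]
tr(P') = 13.4597


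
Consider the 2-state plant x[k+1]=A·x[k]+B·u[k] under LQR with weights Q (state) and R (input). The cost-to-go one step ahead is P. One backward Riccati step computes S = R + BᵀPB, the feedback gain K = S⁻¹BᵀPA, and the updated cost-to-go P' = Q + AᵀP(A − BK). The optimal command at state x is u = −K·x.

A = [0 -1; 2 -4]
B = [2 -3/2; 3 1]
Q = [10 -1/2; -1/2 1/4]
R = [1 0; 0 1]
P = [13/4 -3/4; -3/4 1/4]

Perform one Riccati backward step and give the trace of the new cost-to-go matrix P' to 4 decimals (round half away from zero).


BᵀP = [4.2500 -0.7500; -5.6250 1.3750]
S = R + BᵀPB = [1 0; 0 1] + [6.2500 -7.1250; -7.1250 9.8125] = [7.2500 -7.1250; -7.1250 10.8125]
BᵀPA = [-1.5000 -1.2500; 2.7500 0.1250]
K = S⁻¹·BᵀPA = [0.1222 -0.4570; 0.3348 -0.2896]
A−BK = [0.2579 -0.5204; 1.2986 -2.3394]
AᵀP(A−BK) = [0.2624 -0.3891; -0.3891 0.7149]
P' = Q + AᵀP(A−BK) = [10.2624 -0.8891; -0.8891 0.9649]
tr(P') = 11.2274

11.2274


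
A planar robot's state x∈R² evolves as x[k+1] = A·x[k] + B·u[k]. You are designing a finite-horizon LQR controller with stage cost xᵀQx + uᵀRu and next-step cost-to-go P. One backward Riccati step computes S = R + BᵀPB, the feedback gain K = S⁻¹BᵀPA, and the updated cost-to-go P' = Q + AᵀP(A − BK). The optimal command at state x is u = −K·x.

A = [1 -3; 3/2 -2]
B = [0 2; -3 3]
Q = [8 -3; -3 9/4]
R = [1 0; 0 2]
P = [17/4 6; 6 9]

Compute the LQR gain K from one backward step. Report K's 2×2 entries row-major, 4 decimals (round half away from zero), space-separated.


BᵀP = [-18.0000 -27.0000; 26.5000 39.0000]
S = R + BᵀPB = [1 0; 0 2] + [81.0000 -117.0000; -117.0000 170.0000] = [82.0000 -117.0000; -117.0000 172.0000]
BᵀPA = [-58.5000 108.0000; 85.0000 -157.5000]
K = S⁻¹·BᵀPA = [-0.2819 0.3578; 0.3024 -0.6723]
A−BK = [0.3952 -1.6554; -0.2530 1.0904]
AᵀP(A−BK) = [0.3024 -0.6723; -0.6723 1.7187]
P' = Q + AᵀP(A−BK) = [8.3024 -3.6723; -3.6723 3.9687]
tr(P') = 12.2711

-0.2819 0.3578 0.3024 -0.6723


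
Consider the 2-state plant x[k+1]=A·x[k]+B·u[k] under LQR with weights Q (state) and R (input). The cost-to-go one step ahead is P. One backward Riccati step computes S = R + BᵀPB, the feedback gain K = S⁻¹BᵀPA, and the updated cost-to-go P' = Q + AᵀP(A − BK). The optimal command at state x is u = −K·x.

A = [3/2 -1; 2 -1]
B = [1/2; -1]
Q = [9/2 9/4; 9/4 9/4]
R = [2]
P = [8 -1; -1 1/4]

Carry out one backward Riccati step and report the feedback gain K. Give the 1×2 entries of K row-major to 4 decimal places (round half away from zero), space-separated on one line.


1.1429 -0.8095

BᵀP = [5.0000 -0.7500]
S = R + BᵀPB = [2] + [3.2500] = [5.2500]
BᵀPA = [6.0000 -4.2500]
K = S⁻¹·BᵀPA = [1.1429 -0.8095]
A−BK = [0.9286 -0.5952; 3.1429 -1.8095]
AᵀP(A−BK) = [6.1429 -4.1429; -4.1429 2.8095]
P' = Q + AᵀP(A−BK) = [10.6429 -1.8929; -1.8929 5.0595]
tr(P') = 15.7024


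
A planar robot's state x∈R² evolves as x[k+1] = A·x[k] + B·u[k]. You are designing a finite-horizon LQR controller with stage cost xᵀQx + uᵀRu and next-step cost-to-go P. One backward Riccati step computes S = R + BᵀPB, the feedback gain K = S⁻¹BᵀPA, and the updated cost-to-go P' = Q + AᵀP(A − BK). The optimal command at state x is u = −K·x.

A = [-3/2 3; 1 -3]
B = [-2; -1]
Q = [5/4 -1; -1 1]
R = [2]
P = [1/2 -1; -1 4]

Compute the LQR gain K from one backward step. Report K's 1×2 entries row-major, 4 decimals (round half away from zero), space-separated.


-0.5000 1.5000

BᵀP = [0.0000 -2.0000]
S = R + BᵀPB = [2] + [2.0000] = [4.0000]
BᵀPA = [-2.0000 6.0000]
K = S⁻¹·BᵀPA = [-0.5000 1.5000]
A−BK = [-2.5000 6.0000; 0.5000 -1.5000]
AᵀP(A−BK) = [7.1250 -18.7500; -18.7500 49.5000]
P' = Q + AᵀP(A−BK) = [8.3750 -19.7500; -19.7500 50.5000]
tr(P') = 58.8750


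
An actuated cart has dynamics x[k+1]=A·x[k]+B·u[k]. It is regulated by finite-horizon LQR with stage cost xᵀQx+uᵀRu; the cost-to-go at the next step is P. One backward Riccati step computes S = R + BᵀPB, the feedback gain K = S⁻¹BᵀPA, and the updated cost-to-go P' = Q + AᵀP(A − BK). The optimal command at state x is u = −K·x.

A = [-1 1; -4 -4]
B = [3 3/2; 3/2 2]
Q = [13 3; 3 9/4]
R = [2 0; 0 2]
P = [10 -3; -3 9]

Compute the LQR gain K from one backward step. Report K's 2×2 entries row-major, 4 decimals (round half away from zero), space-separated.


BᵀP = [25.5000 4.5000; 9.0000 13.5000]
S = R + BᵀPB = [2 0; 0 2] + [83.2500 47.2500; 47.2500 40.5000] = [85.2500 47.2500; 47.2500 42.5000]
BᵀPA = [-43.5000 7.5000; -63.0000 -45.0000]
K = S⁻¹·BᵀPA = [0.8112 1.7583; -2.3842 -3.0136]
A−BK = [0.1427 0.2456; -0.4484 -0.6102]
AᵀP(A−BK) = [15.0820 20.6273; 20.6273 29.2001]
P' = Q + AᵀP(A−BK) = [28.0820 23.6273; 23.6273 31.4501]
tr(P') = 59.5321

0.8112 1.7583 -2.3842 -3.0136


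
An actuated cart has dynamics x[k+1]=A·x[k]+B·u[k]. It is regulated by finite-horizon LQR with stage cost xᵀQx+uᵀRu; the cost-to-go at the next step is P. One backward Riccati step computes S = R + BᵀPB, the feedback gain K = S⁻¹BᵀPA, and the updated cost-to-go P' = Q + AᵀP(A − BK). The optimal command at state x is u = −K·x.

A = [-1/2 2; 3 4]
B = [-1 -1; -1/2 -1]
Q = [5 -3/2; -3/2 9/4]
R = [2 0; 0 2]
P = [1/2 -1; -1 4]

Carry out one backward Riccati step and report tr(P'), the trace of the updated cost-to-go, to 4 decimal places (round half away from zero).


49.0183

BᵀP = [0.0000 -1.0000; 0.5000 -3.0000]
S = R + BᵀPB = [2 0; 0 2] + [0.5000 1.0000; 1.0000 2.5000] = [2.5000 1.0000; 1.0000 4.5000]
BᵀPA = [-3.0000 -4.0000; -9.2500 -11.0000]
K = S⁻¹·BᵀPA = [-0.4146 -0.6829; -1.9634 -2.2927]
A−BK = [-2.8780 -0.9756; 0.8293 1.3659]
AᵀP(A−BK) = [19.7195 20.2439; 20.2439 22.0488]
P' = Q + AᵀP(A−BK) = [24.7195 18.7439; 18.7439 24.2988]
tr(P') = 49.0183
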